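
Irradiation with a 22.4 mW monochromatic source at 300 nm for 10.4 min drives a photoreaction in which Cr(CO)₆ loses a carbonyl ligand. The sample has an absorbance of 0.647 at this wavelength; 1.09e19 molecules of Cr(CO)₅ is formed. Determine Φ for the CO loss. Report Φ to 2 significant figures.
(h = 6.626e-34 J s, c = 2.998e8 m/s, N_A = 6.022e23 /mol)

Product: 1.09e19 / 6.022e23 = 1.810e-5 mol.
Photon energy at 300 nm: hc/λ = (6.626e-34)(2.998e8)/(300e-9) = 6.622e-19 J.
Energy delivered: (22.4 mW)(624 s) = 13.98 J.
Photons incident: 13.98 / 6.622e-19 = 2.111e19, i.e. 2.111e19/6.022e23 = 3.505e-5 mol.
Fraction absorbed: 1 − 10^(−0.647) = 0.7746.
Photons absorbed: 0.7746 × 3.505e-5 = 2.715e-5 mol.
Φ = 1.810e-5 mol / 2.715e-5 mol photons = 0.67.

Φ = 0.67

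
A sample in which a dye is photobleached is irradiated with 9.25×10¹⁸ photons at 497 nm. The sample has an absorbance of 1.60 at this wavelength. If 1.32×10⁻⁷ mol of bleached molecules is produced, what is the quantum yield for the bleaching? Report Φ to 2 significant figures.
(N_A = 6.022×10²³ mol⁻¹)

Φ = 0.0088

Moles of photons: 9.25×10¹⁸ / 6.022×10²³ = 1.536×10⁻⁵ mol.
Fraction absorbed: 1 − 10^(−1.60) = 0.9749.
Photons absorbed: 0.9749 × 1.536×10⁻⁵ = 1.497×10⁻⁵ mol.
Φ = 1.32×10⁻⁷ mol / 1.497×10⁻⁵ mol photons = 0.0088.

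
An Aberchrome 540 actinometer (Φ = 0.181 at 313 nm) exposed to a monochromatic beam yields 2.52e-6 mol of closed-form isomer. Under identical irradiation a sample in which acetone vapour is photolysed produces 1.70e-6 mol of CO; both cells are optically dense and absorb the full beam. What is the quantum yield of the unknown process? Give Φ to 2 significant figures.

Photons absorbed by the actinometer: 2.52e-6 / 0.181 = 1.392e-5 mol.
Φ(unknown) = 1.70e-6 / 1.392e-5 = 0.12.

Φ = 0.12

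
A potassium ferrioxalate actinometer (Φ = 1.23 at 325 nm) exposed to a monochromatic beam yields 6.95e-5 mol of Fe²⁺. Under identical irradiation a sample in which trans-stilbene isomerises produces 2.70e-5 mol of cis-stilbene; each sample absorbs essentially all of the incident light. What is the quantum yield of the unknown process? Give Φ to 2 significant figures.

Photons absorbed by the actinometer: 6.95e-5 / 1.23 = 5.650e-5 mol.
Φ(unknown) = 2.70e-5 / 5.650e-5 = 0.48.

Φ = 0.48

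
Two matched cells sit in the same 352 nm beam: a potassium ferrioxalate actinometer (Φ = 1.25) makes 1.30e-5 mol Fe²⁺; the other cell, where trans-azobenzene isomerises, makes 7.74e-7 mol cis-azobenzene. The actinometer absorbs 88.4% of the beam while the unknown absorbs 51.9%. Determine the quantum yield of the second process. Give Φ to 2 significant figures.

Φ = 0.13

Photons absorbed by the actinometer: 1.30e-5 / 1.25 = 1.040e-5 mol.
Incident flux: 1.040e-5 / 0.884 = 1.176e-5 einstein.
Absorbed by unknown: 0.519 × 1.176e-5 = 6.103e-6 mol.
Φ(unknown) = 7.74e-7 / 6.103e-6 = 0.13.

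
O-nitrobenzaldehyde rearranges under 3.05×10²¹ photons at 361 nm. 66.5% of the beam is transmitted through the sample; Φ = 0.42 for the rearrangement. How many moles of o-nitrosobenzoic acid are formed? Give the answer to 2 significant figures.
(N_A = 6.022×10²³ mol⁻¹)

7.1×10⁻⁴ mol

Moles of photons: 3.05×10²¹ / 6.022×10²³ = 0.005065 mol.
Fraction absorbed: 1 − 66.5/100 = 0.3350.
Photons absorbed: 0.3350 × 0.005065 = 0.001697 mol.
Product: Φ × n_abs = 0.42 × 0.001697 = 7.127×10⁻⁴ mol.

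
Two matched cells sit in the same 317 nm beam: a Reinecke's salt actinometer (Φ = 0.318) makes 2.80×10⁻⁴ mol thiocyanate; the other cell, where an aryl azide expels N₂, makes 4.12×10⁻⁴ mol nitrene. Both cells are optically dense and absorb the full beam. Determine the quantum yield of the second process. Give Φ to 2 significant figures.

Photons absorbed by the actinometer: 2.80×10⁻⁴ / 0.318 = 8.805×10⁻⁴ mol.
Φ(unknown) = 4.12×10⁻⁴ / 8.805×10⁻⁴ = 0.47.

Φ = 0.47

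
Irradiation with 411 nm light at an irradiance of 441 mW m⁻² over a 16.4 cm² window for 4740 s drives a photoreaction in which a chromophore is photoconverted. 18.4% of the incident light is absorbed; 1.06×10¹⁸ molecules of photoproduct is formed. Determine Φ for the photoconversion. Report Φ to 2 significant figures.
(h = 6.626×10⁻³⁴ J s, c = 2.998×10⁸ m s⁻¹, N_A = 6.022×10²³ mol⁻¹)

Φ = 0.81

Product: 1.06×10¹⁸ / 6.022×10²³ = 1.760×10⁻⁶ mol.
Photon energy at 411 nm: hc/λ = (6.626×10⁻³⁴)(2.998×10⁸)/(411×10⁻⁹) = 4.833×10⁻¹⁹ J.
Energy delivered: (441 mW m⁻²)(16.4×10⁻⁴ m²)(4740 s) = 3.428 J.
Photons incident: 3.428 / 4.833×10⁻¹⁹ = 7.093×10¹⁸, i.e. 7.093×10¹⁸/6.022×10²³ = 1.178×10⁻⁵ mol.
Photons absorbed: 0.184 × 1.178×10⁻⁵ = 2.168×10⁻⁶ mol.
Φ = 1.760×10⁻⁶ mol / 2.168×10⁻⁶ mol photons = 0.81.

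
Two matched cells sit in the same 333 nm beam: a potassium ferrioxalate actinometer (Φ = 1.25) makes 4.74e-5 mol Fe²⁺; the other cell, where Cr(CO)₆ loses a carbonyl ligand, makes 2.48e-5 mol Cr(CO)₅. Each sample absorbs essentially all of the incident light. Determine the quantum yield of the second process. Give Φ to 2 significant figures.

Φ = 0.65

Photons absorbed by the actinometer: 4.74e-5 / 1.25 = 3.792e-5 mol.
Φ(unknown) = 2.48e-5 / 3.792e-5 = 0.65.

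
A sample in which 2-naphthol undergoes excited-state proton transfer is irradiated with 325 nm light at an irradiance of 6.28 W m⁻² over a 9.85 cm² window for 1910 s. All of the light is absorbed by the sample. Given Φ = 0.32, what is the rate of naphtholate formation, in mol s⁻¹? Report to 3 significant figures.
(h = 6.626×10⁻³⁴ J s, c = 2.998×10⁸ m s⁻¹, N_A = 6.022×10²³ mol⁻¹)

Photon energy at 325 nm: hc/λ = (6.626×10⁻³⁴)(2.998×10⁸)/(325×10⁻⁹) = 6.112×10⁻¹⁹ J.
Energy delivered: (6.28 W m⁻²)(9.85×10⁻⁴ m²)(1910 s) = 11.81 J.
Photons incident: 11.81 / 6.112×10⁻¹⁹ = 1.932×10¹⁹, i.e. 1.932×10¹⁹/6.022×10²³ = 3.208×10⁻⁵ mol.
Product formed: 0.32 × 3.208×10⁻⁵ = 1.027×10⁻⁵ mol.
Rate: 1.027×10⁻⁵ / 1910 s = 5.38×10⁻⁹ mol s⁻¹.

5.38×10⁻⁹ mol s⁻¹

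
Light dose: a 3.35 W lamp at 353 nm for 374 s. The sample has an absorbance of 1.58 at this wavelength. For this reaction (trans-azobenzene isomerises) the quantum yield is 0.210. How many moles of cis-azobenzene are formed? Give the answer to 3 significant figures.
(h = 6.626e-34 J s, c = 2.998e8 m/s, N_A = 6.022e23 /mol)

7.56e-4 mol

Photon energy at 353 nm: hc/λ = (6.626e-34)(2.998e8)/(353e-9) = 5.627e-19 J.
Energy delivered: (3.35 W)(374 s) = 1253 J.
Photons incident: 1253 / 5.627e-19 = 2.227e21, i.e. 2.227e21/6.022e23 = 0.003698 mol.
Fraction absorbed: 1 − 10^(−1.58) = 0.9737.
Photons absorbed: 0.9737 × 0.003698 = 0.003601 mol.
Product: Φ × n_abs = 0.210 × 0.003601 = 7.562e-4 mol.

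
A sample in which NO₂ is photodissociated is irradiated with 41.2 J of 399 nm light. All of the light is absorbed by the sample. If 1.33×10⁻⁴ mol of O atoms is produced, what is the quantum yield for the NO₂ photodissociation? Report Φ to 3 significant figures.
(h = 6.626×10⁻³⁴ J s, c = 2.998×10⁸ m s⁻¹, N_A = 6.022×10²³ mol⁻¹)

Photon energy at 399 nm: hc/λ = (6.626×10⁻³⁴)(2.998×10⁸)/(399×10⁻⁹) = 4.979×10⁻¹⁹ J.
Photons incident: 41.2 / 4.979×10⁻¹⁹ = 8.275×10¹⁹, i.e. 8.275×10¹⁹/6.022×10²³ = 1.374×10⁻⁴ mol.
Φ = 1.33×10⁻⁴ mol / 1.374×10⁻⁴ mol photons = 0.968.

Φ = 0.968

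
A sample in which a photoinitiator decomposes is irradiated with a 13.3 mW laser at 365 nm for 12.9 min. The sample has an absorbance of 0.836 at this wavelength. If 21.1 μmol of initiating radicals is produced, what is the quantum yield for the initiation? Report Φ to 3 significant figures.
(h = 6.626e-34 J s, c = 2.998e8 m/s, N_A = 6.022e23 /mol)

Product: 21.1 μmol = 2.11e-5 mol.
Photon energy at 365 nm: hc/λ = (6.626e-34)(2.998e8)/(365e-9) = 5.442e-19 J.
Energy delivered: (13.3 mW)(774 s) = 10.29 J.
Photons incident: 10.29 / 5.442e-19 = 1.891e19, i.e. 1.891e19/6.022e23 = 3.140e-5 mol.
Fraction absorbed: 1 − 10^(−0.836) = 0.8541.
Photons absorbed: 0.8541 × 3.140e-5 = 2.682e-5 mol.
Φ = 2.11e-5 mol / 2.682e-5 mol photons = 0.787.

Φ = 0.787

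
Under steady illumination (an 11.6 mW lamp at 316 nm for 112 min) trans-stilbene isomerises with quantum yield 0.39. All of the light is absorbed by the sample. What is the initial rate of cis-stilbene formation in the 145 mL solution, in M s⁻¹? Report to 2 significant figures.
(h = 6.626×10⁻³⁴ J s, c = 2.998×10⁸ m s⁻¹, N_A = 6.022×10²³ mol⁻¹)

Photon energy at 316 nm: hc/λ = (6.626×10⁻³⁴)(2.998×10⁸)/(316×10⁻⁹) = 6.286×10⁻¹⁹ J.
Energy delivered: (11.6 mW)(6720 s) = 77.95 J.
Photons incident: 77.95 / 6.286×10⁻¹⁹ = 1.240×10²⁰, i.e. 1.240×10²⁰/6.022×10²³ = 2.059×10⁻⁴ mol.
Product formed: 0.39 × 2.059×10⁻⁴ = 8.030×10⁻⁵ mol.
Rate: 8.030×10⁻⁵ mol / (6720 s × 0.145 L) = 8.2×10⁻⁸ M s⁻¹.

8.2×10⁻⁸ M s⁻¹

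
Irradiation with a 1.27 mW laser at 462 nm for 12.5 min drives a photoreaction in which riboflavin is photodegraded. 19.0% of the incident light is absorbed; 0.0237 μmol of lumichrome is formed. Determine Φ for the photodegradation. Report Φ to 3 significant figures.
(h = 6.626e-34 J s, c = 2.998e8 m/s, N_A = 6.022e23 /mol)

Product: 0.0237 μmol = 2.37e-8 mol.
Photon energy at 462 nm: hc/λ = (6.626e-34)(2.998e8)/(462e-9) = 4.300e-19 J.
Energy delivered: (1.27 mW)(750 s) = 0.9525 J.
Photons incident: 0.9525 / 4.300e-19 = 2.215e18, i.e. 2.215e18/6.022e23 = 3.678e-6 mol.
Photons absorbed: 0.190 × 3.678e-6 = 6.988e-7 mol.
Φ = 2.37e-8 mol / 6.988e-7 mol photons = 0.0339.

Φ = 0.0339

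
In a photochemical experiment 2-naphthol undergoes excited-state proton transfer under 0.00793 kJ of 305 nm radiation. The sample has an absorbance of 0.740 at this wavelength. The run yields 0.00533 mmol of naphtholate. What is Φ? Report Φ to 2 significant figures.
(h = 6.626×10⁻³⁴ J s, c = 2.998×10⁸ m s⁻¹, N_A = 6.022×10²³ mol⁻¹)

Product: 0.00533 mmol = 5.33×10⁻⁶ mol.
Photon energy at 305 nm: hc/λ = (6.626×10⁻³⁴)(2.998×10⁸)/(305×10⁻⁹) = 6.513×10⁻¹⁹ J.
Incident energy: 0.00793 kJ = 7.93 J.
Photons incident: 7.93 / 6.513×10⁻¹⁹ = 1.218×10¹⁹, i.e. 1.218×10¹⁹/6.022×10²³ = 2.023×10⁻⁵ mol.
Fraction absorbed: 1 − 10^(−0.740) = 0.8180.
Photons absorbed: 0.8180 × 2.023×10⁻⁵ = 1.655×10⁻⁵ mol.
Φ = 5.33×10⁻⁶ mol / 1.655×10⁻⁵ mol photons = 0.32.

Φ = 0.32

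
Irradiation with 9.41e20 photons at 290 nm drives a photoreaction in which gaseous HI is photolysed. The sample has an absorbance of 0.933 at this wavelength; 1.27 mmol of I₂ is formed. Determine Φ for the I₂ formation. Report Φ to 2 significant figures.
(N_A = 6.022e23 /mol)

Φ = 0.92

Product: 1.27 mmol = 0.00127 mol.
Moles of photons: 9.41e20 / 6.022e23 = 0.001563 mol.
Fraction absorbed: 1 − 10^(−0.933) = 0.8833.
Photons absorbed: 0.8833 × 0.001563 = 0.001381 mol.
Φ = 0.00127 mol / 0.001381 mol photons = 0.92.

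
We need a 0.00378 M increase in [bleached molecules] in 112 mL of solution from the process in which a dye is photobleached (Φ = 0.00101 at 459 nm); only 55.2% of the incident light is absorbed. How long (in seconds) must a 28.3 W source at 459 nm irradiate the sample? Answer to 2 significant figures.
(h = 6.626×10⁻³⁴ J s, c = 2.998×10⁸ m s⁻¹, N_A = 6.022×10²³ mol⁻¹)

Product: (0.00378 M)(0.112 L) = 4.234×10⁻⁴ mol.
Photons that must be absorbed: 4.234×10⁻⁴ / 0.00101 = 0.4192 mol.
Incident photons needed: 0.4192 / 0.552 = 0.7594 mol.
Photon energy: hc/λ = 4.328×10⁻¹⁹ J; per mole, 2.606×10⁵ J mol⁻¹.
Energy required: 0.7594 × 2.606×10⁵ = 1.979×10⁵ J.
Time: 1.979×10⁵ J / 28.3 W = 7000 s.

t ≈ 7000 s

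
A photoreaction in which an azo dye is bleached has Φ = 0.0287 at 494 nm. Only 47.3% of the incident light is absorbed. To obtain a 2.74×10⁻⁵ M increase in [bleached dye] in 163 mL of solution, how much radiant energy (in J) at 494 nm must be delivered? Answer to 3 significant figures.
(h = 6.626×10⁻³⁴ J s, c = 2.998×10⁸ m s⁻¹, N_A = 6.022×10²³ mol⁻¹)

Product: (2.74×10⁻⁵ M)(0.163 L) = 4.466×10⁻⁶ mol.
Photons that must be absorbed: 4.466×10⁻⁶ / 0.0287 = 1.556×10⁻⁴ mol.
Incident photons needed: 1.556×10⁻⁴ / 0.473 = 3.290×10⁻⁴ mol.
Photon energy: hc/λ = 4.021×10⁻¹⁹ J; per mole, 2.421×10⁵ J mol⁻¹.
Energy required: 3.290×10⁻⁴ × 2.421×10⁵ = 79.7 J.

79.7 J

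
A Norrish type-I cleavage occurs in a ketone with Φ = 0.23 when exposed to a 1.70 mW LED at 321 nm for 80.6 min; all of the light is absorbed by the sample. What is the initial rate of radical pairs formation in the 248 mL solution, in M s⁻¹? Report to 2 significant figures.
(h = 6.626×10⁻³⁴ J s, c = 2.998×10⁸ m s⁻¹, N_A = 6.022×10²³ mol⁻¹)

4.2×10⁻⁹ M s⁻¹

Photon energy at 321 nm: hc/λ = (6.626×10⁻³⁴)(2.998×10⁸)/(321×10⁻⁹) = 6.188×10⁻¹⁹ J.
Energy delivered: (1.70 mW)(4836 s) = 8.221 J.
Photons incident: 8.221 / 6.188×10⁻¹⁹ = 1.329×10¹⁹, i.e. 1.329×10¹⁹/6.022×10²³ = 2.207×10⁻⁵ mol.
Product formed: 0.23 × 2.207×10⁻⁵ = 5.076×10⁻⁶ mol.
Rate: 5.076×10⁻⁶ mol / (4836 s × 0.248 L) = 4.2×10⁻⁹ M s⁻¹.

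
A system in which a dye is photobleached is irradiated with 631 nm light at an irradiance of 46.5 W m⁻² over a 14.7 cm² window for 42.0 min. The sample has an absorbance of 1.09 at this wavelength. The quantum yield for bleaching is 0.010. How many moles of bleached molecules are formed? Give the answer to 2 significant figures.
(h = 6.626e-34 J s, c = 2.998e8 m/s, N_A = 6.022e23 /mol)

8.3e-6 mol

Photon energy at 631 nm: hc/λ = (6.626e-34)(2.998e8)/(631e-9) = 3.148e-19 J.
Energy delivered: (46.5 W m⁻²)(14.7e-4 m²)(2520 s) = 172.3 J.
Photons incident: 172.3 / 3.148e-19 = 5.473e20, i.e. 5.473e20/6.022e23 = 9.088e-4 mol.
Fraction absorbed: 1 − 10^(−1.09) = 0.9187.
Photons absorbed: 0.9187 × 9.088e-4 = 8.349e-4 mol.
Product: Φ × n_abs = 0.010 × 8.349e-4 = 8.349e-6 mol.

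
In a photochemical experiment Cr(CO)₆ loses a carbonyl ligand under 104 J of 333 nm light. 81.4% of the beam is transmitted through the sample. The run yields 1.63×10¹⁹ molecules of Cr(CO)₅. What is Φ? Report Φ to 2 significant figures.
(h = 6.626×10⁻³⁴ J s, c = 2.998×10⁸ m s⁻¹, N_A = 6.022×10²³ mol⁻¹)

Φ = 0.50

Product: 1.63×10¹⁹ / 6.022×10²³ = 2.707×10⁻⁵ mol.
Photon energy at 333 nm: hc/λ = (6.626×10⁻³⁴)(2.998×10⁸)/(333×10⁻⁹) = 5.965×10⁻¹⁹ J.
Photons incident: 104 / 5.965×10⁻¹⁹ = 1.744×10²⁰, i.e. 1.744×10²⁰/6.022×10²³ = 2.896×10⁻⁴ mol.
Fraction absorbed: 1 − 81.4/100 = 0.1860.
Photons absorbed: 0.1860 × 2.896×10⁻⁴ = 5.387×10⁻⁵ mol.
Φ = 2.707×10⁻⁵ mol / 5.387×10⁻⁵ mol photons = 0.50.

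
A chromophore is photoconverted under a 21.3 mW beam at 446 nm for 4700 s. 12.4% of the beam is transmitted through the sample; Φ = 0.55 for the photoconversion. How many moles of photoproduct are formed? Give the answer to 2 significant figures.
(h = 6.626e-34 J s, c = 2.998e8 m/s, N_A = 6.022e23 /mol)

1.8e-4 mol

Photon energy at 446 nm: hc/λ = (6.626e-34)(2.998e8)/(446e-9) = 4.454e-19 J.
Energy delivered: (21.3 mW)(4700 s) = 100.1 J.
Photons incident: 100.1 / 4.454e-19 = 2.247e20, i.e. 2.247e20/6.022e23 = 3.731e-4 mol.
Fraction absorbed: 1 − 12.4/100 = 0.8760.
Photons absorbed: 0.8760 × 3.731e-4 = 3.268e-4 mol.
Product: Φ × n_abs = 0.55 × 3.268e-4 = 1.797e-4 mol.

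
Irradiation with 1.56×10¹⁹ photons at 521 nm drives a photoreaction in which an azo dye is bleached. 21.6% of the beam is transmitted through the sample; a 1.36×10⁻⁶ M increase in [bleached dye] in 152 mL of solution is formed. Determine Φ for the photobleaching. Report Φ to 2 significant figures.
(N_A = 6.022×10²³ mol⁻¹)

Φ = 0.010

Product: (1.36×10⁻⁶ M)(0.152 L) = 2.067×10⁻⁷ mol.
Moles of photons: 1.56×10¹⁹ / 6.022×10²³ = 2.591×10⁻⁵ mol.
Fraction absorbed: 1 − 21.6/100 = 0.7840.
Photons absorbed: 0.7840 × 2.591×10⁻⁵ = 2.031×10⁻⁵ mol.
Φ = 2.067×10⁻⁷ mol / 2.031×10⁻⁵ mol photons = 0.010.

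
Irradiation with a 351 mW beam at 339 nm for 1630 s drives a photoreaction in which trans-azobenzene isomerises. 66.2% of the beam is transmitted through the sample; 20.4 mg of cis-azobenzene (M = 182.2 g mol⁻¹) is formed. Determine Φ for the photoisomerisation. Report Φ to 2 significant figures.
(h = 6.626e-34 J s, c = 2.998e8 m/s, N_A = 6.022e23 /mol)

Product: 20.4 mg / 182.2 g mol⁻¹ = 1.120e-4 mol.
Photon energy at 339 nm: hc/λ = (6.626e-34)(2.998e8)/(339e-9) = 5.860e-19 J.
Energy delivered: (351 mW)(1630 s) = 572.1 J.
Photons incident: 572.1 / 5.860e-19 = 9.763e20, i.e. 9.763e20/6.022e23 = 0.001621 mol.
Fraction absorbed: 1 − 66.2/100 = 0.3380.
Photons absorbed: 0.3380 × 0.001621 = 5.479e-4 mol.
Φ = 1.120e-4 mol / 5.479e-4 mol photons = 0.20.

Φ = 0.20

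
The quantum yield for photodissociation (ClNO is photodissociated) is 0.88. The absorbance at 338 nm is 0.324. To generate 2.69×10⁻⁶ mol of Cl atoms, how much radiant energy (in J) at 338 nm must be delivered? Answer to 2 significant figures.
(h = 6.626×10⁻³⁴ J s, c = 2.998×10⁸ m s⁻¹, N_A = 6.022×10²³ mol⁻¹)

2.1 J

Photons that must be absorbed: 2.69×10⁻⁶ / 0.88 = 3.057×10⁻⁶ mol.
Fraction absorbed: 1 − 10^(−0.324) = 0.5258.
Incident photons needed: 3.057×10⁻⁶ / 0.5258 = 5.814×10⁻⁶ mol.
Photon energy: hc/λ = 5.877×10⁻¹⁹ J; per mole, 3.539×10⁵ J mol⁻¹.
Energy required: 5.814×10⁻⁶ × 3.539×10⁵ = 2.1 J.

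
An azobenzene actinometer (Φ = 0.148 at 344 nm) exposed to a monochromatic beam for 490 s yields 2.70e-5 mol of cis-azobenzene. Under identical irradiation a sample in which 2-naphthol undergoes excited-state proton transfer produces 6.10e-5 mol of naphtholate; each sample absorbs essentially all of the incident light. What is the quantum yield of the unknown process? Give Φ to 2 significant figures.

Photons absorbed by the actinometer: 2.70e-5 / 0.148 = 1.824e-4 mol.
Φ(unknown) = 6.10e-5 / 1.824e-4 = 0.33.

Φ = 0.33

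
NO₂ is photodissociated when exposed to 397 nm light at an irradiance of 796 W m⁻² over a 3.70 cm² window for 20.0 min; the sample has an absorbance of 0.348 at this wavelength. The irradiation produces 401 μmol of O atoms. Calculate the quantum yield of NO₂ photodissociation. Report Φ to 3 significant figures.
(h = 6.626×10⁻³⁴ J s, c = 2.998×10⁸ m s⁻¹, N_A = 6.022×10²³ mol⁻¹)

Product: 401 μmol = 4.01×10⁻⁴ mol.
Photon energy at 397 nm: hc/λ = (6.626×10⁻³⁴)(2.998×10⁸)/(397×10⁻⁹) = 5.004×10⁻¹⁹ J.
Energy delivered: (796 W m⁻²)(3.70×10⁻⁴ m²)(1200 s) = 353.4 J.
Photons incident: 353.4 / 5.004×10⁻¹⁹ = 7.062×10²⁰, i.e. 7.062×10²⁰/6.022×10²³ = 0.001173 mol.
Fraction absorbed: 1 − 10^(−0.348) = 0.5513.
Photons absorbed: 0.5513 × 0.001173 = 6.467×10⁻⁴ mol.
Φ = 4.01×10⁻⁴ mol / 6.467×10⁻⁴ mol photons = 0.620.

Φ = 0.620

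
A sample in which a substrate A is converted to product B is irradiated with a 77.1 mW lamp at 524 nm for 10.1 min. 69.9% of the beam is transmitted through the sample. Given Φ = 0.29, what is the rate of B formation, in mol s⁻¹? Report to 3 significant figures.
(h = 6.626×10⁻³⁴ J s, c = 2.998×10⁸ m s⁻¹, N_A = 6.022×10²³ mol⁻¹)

Photon energy at 524 nm: hc/λ = (6.626×10⁻³⁴)(2.998×10⁸)/(524×10⁻⁹) = 3.791×10⁻¹⁹ J.
Energy delivered: (77.1 mW)(606 s) = 46.72 J.
Photons incident: 46.72 / 3.791×10⁻¹⁹ = 1.232×10²⁰, i.e. 1.232×10²⁰/6.022×10²³ = 2.046×10⁻⁴ mol.
Fraction absorbed: 1 − 69.9/100 = 0.3010.
Photons absorbed: 0.3010 × 2.046×10⁻⁴ = 6.158×10⁻⁵ mol.
Product formed: 0.29 × 6.158×10⁻⁵ = 1.786×10⁻⁵ mol.
Rate: 1.786×10⁻⁵ / 606 s = 2.95×10⁻⁸ mol s⁻¹.

2.95×10⁻⁸ mol s⁻¹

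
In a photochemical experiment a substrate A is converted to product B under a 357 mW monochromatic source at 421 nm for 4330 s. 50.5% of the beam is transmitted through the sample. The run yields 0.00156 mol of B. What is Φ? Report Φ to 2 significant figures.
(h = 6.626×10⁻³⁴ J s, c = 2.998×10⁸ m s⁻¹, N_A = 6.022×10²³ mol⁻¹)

Φ = 0.58

Photon energy at 421 nm: hc/λ = (6.626×10⁻³⁴)(2.998×10⁸)/(421×10⁻⁹) = 4.718×10⁻¹⁹ J.
Energy delivered: (357 mW)(4330 s) = 1546 J.
Photons incident: 1546 / 4.718×10⁻¹⁹ = 3.277×10²¹, i.e. 3.277×10²¹/6.022×10²³ = 0.005442 mol.
Fraction absorbed: 1 − 50.5/100 = 0.4950.
Photons absorbed: 0.4950 × 0.005442 = 0.002694 mol.
Φ = 0.00156 mol / 0.002694 mol photons = 0.58.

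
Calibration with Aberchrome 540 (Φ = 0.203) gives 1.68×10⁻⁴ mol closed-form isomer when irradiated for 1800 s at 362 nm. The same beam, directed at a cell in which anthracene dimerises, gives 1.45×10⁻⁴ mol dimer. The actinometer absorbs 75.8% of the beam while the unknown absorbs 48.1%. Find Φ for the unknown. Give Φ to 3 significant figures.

Photons absorbed by the actinometer: 1.68×10⁻⁴ / 0.203 = 8.276×10⁻⁴ mol.
Incident flux: 8.276×10⁻⁴ / 0.758 = 0.001092 einstein.
Absorbed by unknown: 0.481 × 0.001092 = 5.253×10⁻⁴ mol.
Φ(unknown) = 1.45×10⁻⁴ / 5.253×10⁻⁴ = 0.276.

Φ = 0.276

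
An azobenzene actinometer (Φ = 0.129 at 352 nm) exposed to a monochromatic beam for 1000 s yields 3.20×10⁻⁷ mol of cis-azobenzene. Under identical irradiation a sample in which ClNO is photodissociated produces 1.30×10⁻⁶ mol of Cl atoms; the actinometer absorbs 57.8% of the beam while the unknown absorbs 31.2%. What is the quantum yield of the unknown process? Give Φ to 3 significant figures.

Φ = 0.971

Photons absorbed by the actinometer: 3.20×10⁻⁷ / 0.129 = 2.481×10⁻⁶ mol.
Incident flux: 2.481×10⁻⁶ / 0.578 = 4.292×10⁻⁶ einstein.
Absorbed by unknown: 0.312 × 4.292×10⁻⁶ = 1.339×10⁻⁶ mol.
Φ(unknown) = 1.30×10⁻⁶ / 1.339×10⁻⁶ = 0.971.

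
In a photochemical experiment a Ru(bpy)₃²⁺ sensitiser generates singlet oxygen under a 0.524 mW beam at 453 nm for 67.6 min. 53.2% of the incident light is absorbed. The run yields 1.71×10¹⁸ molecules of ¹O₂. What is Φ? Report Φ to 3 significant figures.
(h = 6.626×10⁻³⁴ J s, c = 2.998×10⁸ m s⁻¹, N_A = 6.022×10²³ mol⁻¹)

Φ = 0.663

Product: 1.71×10¹⁸ / 6.022×10²³ = 2.840×10⁻⁶ mol.
Photon energy at 453 nm: hc/λ = (6.626×10⁻³⁴)(2.998×10⁸)/(453×10⁻⁹) = 4.385×10⁻¹⁹ J.
Energy delivered: (0.524 mW)(4056 s) = 2.125 J.
Photons incident: 2.125 / 4.385×10⁻¹⁹ = 4.846×10¹⁸, i.e. 4.846×10¹⁸/6.022×10²³ = 8.047×10⁻⁶ mol.
Photons absorbed: 0.532 × 8.047×10⁻⁶ = 4.281×10⁻⁶ mol.
Φ = 2.840×10⁻⁶ mol / 4.281×10⁻⁶ mol photons = 0.663.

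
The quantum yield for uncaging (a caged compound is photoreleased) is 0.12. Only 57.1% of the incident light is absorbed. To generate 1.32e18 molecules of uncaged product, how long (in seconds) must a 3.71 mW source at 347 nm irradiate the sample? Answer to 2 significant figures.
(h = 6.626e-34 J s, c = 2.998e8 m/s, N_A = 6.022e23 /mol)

Product: 1.32e18 / 6.022e23 = 2.192e-6 mol.
Photons that must be absorbed: 2.192e-6 / 0.12 = 1.827e-5 mol.
Incident photons needed: 1.827e-5 / 0.571 = 3.200e-5 mol.
Photon energy: hc/λ = 5.725e-19 J; per mole, 3.448e5 J mol⁻¹.
Energy required: 3.200e-5 × 3.448e5 = 11.03 J.
Time: 11.03 J / 0.00371 W = 3000 s.

t ≈ 3000 s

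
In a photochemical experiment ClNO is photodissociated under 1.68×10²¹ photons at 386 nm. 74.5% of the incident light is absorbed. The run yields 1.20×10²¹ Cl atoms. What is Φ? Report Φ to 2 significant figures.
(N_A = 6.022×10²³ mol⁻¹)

Product: 1.20×10²¹ / 6.022×10²³ = 0.001993 mol.
Moles of photons: 1.68×10²¹ / 6.022×10²³ = 0.002790 mol.
Photons absorbed: 0.745 × 0.002790 = 0.002079 mol.
Φ = 0.001993 mol / 0.002079 mol photons = 0.96.

Φ = 0.96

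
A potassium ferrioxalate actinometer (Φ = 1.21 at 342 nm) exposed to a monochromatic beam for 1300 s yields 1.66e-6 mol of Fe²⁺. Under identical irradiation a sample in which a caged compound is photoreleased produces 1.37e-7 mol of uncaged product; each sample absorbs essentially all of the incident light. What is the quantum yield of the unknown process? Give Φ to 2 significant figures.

Photons absorbed by the actinometer: 1.66e-6 / 1.21 = 1.372e-6 mol.
Φ(unknown) = 1.37e-7 / 1.372e-6 = 0.10.

Φ = 0.10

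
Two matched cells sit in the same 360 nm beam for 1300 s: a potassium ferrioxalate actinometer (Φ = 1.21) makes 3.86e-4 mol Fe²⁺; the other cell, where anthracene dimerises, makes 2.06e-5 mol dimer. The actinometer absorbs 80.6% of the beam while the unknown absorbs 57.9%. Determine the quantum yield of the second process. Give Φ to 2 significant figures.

Photons absorbed by the actinometer: 3.86e-4 / 1.21 = 3.190e-4 mol.
Incident flux: 3.190e-4 / 0.806 = 3.958e-4 einstein.
Absorbed by unknown: 0.579 × 3.958e-4 = 2.292e-4 mol.
Φ(unknown) = 2.06e-5 / 2.292e-4 = 0.090.

Φ = 0.090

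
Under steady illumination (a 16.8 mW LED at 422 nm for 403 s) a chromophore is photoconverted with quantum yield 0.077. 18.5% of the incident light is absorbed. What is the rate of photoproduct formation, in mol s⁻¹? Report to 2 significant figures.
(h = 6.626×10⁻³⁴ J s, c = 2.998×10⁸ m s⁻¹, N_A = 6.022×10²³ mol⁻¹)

8.4×10⁻¹⁰ mol s⁻¹

Photon energy at 422 nm: hc/λ = (6.626×10⁻³⁴)(2.998×10⁸)/(422×10⁻⁹) = 4.707×10⁻¹⁹ J.
Energy delivered: (16.8 mW)(403 s) = 6.770 J.
Photons incident: 6.770 / 4.707×10⁻¹⁹ = 1.438×10¹⁹, i.e. 1.438×10¹⁹/6.022×10²³ = 2.388×10⁻⁵ mol.
Photons absorbed: 0.185 × 2.388×10⁻⁵ = 4.418×10⁻⁶ mol.
Product formed: 0.077 × 4.418×10⁻⁶ = 3.402×10⁻⁷ mol.
Rate: 3.402×10⁻⁷ / 403 s = 8.4×10⁻¹⁰ mol s⁻¹.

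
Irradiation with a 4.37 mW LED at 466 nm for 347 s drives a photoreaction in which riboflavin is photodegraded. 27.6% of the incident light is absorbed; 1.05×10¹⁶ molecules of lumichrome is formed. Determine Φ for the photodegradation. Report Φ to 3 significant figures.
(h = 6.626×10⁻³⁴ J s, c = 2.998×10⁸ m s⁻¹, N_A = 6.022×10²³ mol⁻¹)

Product: 1.05×10¹⁶ / 6.022×10²³ = 1.744×10⁻⁸ mol.
Photon energy at 466 nm: hc/λ = (6.626×10⁻³⁴)(2.998×10⁸)/(466×10⁻⁹) = 4.263×10⁻¹⁹ J.
Energy delivered: (4.37 mW)(347 s) = 1.516 J.
Photons incident: 1.516 / 4.263×10⁻¹⁹ = 3.556×10¹⁸, i.e. 3.556×10¹⁸/6.022×10²³ = 5.905×10⁻⁶ mol.
Photons absorbed: 0.276 × 5.905×10⁻⁶ = 1.630×10⁻⁶ mol.
Φ = 1.744×10⁻⁸ mol / 1.630×10⁻⁶ mol photons = 0.0107.

Φ = 0.0107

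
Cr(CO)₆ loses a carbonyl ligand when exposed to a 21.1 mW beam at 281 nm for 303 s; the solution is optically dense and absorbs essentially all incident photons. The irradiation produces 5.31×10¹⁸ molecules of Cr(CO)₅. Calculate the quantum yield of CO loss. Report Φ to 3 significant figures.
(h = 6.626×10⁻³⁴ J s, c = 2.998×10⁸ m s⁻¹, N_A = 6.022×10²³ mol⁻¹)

Product: 5.31×10¹⁸ / 6.022×10²³ = 8.818×10⁻⁶ mol.
Photon energy at 281 nm: hc/λ = (6.626×10⁻³⁴)(2.998×10⁸)/(281×10⁻⁹) = 7.069×10⁻¹⁹ J.
Energy delivered: (21.1 mW)(303 s) = 6.393 J.
Photons incident: 6.393 / 7.069×10⁻¹⁹ = 9.044×10¹⁸, i.e. 9.044×10¹⁸/6.022×10²³ = 1.502×10⁻⁵ mol.
Φ = 8.818×10⁻⁶ mol / 1.502×10⁻⁵ mol photons = 0.587.

Φ = 0.587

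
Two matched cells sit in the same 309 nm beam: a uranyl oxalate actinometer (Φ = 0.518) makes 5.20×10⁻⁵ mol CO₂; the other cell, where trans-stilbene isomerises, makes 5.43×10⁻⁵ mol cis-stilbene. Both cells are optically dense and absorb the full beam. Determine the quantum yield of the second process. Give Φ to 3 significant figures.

Φ = 0.541

Photons absorbed by the actinometer: 5.20×10⁻⁵ / 0.518 = 1.004×10⁻⁴ mol.
Φ(unknown) = 5.43×10⁻⁵ / 1.004×10⁻⁴ = 0.541.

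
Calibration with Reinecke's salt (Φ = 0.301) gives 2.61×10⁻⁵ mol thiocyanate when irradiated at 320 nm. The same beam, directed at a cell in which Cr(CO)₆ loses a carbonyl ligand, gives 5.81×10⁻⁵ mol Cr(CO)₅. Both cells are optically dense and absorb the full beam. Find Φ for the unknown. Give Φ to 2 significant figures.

Photons absorbed by the actinometer: 2.61×10⁻⁵ / 0.301 = 8.671×10⁻⁵ mol.
Φ(unknown) = 5.81×10⁻⁵ / 8.671×10⁻⁵ = 0.67.

Φ = 0.67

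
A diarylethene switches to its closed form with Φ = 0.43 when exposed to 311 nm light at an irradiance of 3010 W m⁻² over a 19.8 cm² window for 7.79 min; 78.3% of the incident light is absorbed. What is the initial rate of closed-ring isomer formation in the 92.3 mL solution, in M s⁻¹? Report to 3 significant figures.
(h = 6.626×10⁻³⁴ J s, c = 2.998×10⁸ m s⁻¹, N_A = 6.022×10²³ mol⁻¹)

5.65×10⁻⁵ M s⁻¹

Photon energy at 311 nm: hc/λ = (6.626×10⁻³⁴)(2.998×10⁸)/(311×10⁻⁹) = 6.387×10⁻¹⁹ J.
Energy delivered: (3010 W m⁻²)(19.8×10⁻⁴ m²)(467.4 s) = 2786 J.
Photons incident: 2786 / 6.387×10⁻¹⁹ = 4.362×10²¹, i.e. 4.362×10²¹/6.022×10²³ = 0.007243 mol.
Photons absorbed: 0.783 × 0.007243 = 0.005671 mol.
Product formed: 0.43 × 0.005671 = 0.002439 mol.
Rate: 0.002439 mol / (467.4 s × 0.0923 L) = 5.65×10⁻⁵ M s⁻¹.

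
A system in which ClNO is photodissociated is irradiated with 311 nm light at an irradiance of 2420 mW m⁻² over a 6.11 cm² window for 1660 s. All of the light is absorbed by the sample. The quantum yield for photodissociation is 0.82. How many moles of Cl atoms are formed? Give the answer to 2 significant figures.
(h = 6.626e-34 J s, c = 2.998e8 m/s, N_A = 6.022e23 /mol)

5.2e-6 mol

Photon energy at 311 nm: hc/λ = (6.626e-34)(2.998e8)/(311e-9) = 6.387e-19 J.
Energy delivered: (2420 mW m⁻²)(6.11e-4 m²)(1660 s) = 2.455 J.
Photons incident: 2.455 / 6.387e-19 = 3.844e18, i.e. 3.844e18/6.022e23 = 6.383e-6 mol.
Product: Φ × n_abs = 0.82 × 6.383e-6 = 5.234e-6 mol.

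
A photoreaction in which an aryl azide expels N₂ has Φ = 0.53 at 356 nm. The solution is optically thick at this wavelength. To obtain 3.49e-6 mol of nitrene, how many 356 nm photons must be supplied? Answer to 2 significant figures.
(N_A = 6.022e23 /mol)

4.0e18 photons

Photons that must be absorbed: 3.49e-6 / 0.53 = 6.585e-6 mol.
Photon count: 6.585e-6 × 6.022e23 = 4.0e18.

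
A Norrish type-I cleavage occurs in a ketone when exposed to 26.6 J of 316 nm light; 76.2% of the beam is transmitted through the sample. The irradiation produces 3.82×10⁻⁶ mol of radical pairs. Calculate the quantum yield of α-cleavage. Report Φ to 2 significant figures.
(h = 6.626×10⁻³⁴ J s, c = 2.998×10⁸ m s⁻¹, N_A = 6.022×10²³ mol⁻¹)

Φ = 0.23

Photon energy at 316 nm: hc/λ = (6.626×10⁻³⁴)(2.998×10⁸)/(316×10⁻⁹) = 6.286×10⁻¹⁹ J.
Photons incident: 26.6 / 6.286×10⁻¹⁹ = 4.232×10¹⁹, i.e. 4.232×10¹⁹/6.022×10²³ = 7.028×10⁻⁵ mol.
Fraction absorbed: 1 − 76.2/100 = 0.2380.
Photons absorbed: 0.2380 × 7.028×10⁻⁵ = 1.673×10⁻⁵ mol.
Φ = 3.82×10⁻⁶ mol / 1.673×10⁻⁵ mol photons = 0.23.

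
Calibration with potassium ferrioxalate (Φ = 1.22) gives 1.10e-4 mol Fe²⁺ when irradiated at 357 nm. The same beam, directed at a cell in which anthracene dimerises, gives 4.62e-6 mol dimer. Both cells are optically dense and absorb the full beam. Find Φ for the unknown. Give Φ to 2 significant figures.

Φ = 0.051

Photons absorbed by the actinometer: 1.10e-4 / 1.22 = 9.016e-5 mol.
Φ(unknown) = 4.62e-6 / 9.016e-5 = 0.051.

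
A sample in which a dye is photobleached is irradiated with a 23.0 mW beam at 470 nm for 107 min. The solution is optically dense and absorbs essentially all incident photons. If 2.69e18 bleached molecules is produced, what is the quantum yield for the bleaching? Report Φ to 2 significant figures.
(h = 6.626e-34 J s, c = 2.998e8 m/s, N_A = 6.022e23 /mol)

Product: 2.69e18 / 6.022e23 = 4.467e-6 mol.
Photon energy at 470 nm: hc/λ = (6.626e-34)(2.998e8)/(470e-9) = 4.227e-19 J.
Energy delivered: (23.0 mW)(6420 s) = 147.7 J.
Photons incident: 147.7 / 4.227e-19 = 3.494e20, i.e. 3.494e20/6.022e23 = 5.802e-4 mol.
Φ = 4.467e-6 mol / 5.802e-4 mol photons = 0.0077.

Φ = 0.0077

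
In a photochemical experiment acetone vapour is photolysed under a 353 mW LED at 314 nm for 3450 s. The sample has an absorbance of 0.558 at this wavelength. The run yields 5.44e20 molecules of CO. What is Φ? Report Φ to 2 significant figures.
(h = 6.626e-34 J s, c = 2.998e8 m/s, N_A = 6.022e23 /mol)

Product: 5.44e20 / 6.022e23 = 9.034e-4 mol.
Photon energy at 314 nm: hc/λ = (6.626e-34)(2.998e8)/(314e-9) = 6.326e-19 J.
Energy delivered: (353 mW)(3450 s) = 1218 J.
Photons incident: 1218 / 6.326e-19 = 1.925e21, i.e. 1.925e21/6.022e23 = 0.003197 mol.
Fraction absorbed: 1 − 10^(−0.558) = 0.7233.
Photons absorbed: 0.7233 × 0.003197 = 0.002312 mol.
Φ = 9.034e-4 mol / 0.002312 mol photons = 0.39.

Φ = 0.39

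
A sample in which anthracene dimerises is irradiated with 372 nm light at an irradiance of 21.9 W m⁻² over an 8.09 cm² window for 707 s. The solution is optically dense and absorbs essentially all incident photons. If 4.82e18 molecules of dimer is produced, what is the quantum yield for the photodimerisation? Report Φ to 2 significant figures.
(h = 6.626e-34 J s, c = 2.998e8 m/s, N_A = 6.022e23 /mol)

Product: 4.82e18 / 6.022e23 = 8.004e-6 mol.
Photon energy at 372 nm: hc/λ = (6.626e-34)(2.998e8)/(372e-9) = 5.340e-19 J.
Energy delivered: (21.9 W m⁻²)(8.09e-4 m²)(707 s) = 12.53 J.
Photons incident: 12.53 / 5.340e-19 = 2.346e19, i.e. 2.346e19/6.022e23 = 3.896e-5 mol.
Φ = 8.004e-6 mol / 3.896e-5 mol photons = 0.21.

Φ = 0.21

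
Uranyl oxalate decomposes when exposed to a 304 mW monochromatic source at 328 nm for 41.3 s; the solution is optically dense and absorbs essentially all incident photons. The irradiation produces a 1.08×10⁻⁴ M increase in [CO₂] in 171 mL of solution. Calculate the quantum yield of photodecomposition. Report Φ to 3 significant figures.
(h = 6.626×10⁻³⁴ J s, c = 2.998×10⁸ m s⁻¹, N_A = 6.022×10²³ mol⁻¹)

Φ = 0.536

Product: (1.08×10⁻⁴ M)(0.171 L) = 1.847×10⁻⁵ mol.
Photon energy at 328 nm: hc/λ = (6.626×10⁻³⁴)(2.998×10⁸)/(328×10⁻⁹) = 6.056×10⁻¹⁹ J.
Energy delivered: (304 mW)(41.3 s) = 12.56 J.
Photons incident: 12.56 / 6.056×10⁻¹⁹ = 2.074×10¹⁹, i.e. 2.074×10¹⁹/6.022×10²³ = 3.444×10⁻⁵ mol.
Φ = 1.847×10⁻⁵ mol / 3.444×10⁻⁵ mol photons = 0.536.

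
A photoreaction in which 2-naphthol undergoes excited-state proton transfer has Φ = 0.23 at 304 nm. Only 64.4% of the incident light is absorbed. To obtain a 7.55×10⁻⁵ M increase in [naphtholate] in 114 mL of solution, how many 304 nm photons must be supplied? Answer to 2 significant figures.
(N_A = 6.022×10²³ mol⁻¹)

3.5×10¹⁹ photons

Product: (7.55×10⁻⁵ M)(0.114 L) = 8.607×10⁻⁶ mol.
Photons that must be absorbed: 8.607×10⁻⁶ / 0.23 = 3.742×10⁻⁵ mol.
Incident photons needed: 3.742×10⁻⁵ / 0.644 = 5.811×10⁻⁵ mol.
Photon count: 5.811×10⁻⁵ × 6.022×10²³ = 3.5×10¹⁹.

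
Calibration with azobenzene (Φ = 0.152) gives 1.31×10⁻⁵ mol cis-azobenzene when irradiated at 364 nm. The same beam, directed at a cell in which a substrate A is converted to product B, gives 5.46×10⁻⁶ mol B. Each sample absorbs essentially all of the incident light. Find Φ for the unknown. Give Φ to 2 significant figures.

Photons absorbed by the actinometer: 1.31×10⁻⁵ / 0.152 = 8.618×10⁻⁵ mol.
Φ(unknown) = 5.46×10⁻⁶ / 8.618×10⁻⁵ = 0.063.

Φ = 0.063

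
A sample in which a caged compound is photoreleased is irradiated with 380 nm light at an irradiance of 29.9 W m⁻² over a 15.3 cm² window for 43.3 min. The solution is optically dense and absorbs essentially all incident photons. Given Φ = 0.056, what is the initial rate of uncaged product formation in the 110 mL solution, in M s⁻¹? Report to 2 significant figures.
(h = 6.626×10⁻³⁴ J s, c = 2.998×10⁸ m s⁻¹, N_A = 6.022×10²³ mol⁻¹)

Photon energy at 380 nm: hc/λ = (6.626×10⁻³⁴)(2.998×10⁸)/(380×10⁻⁹) = 5.228×10⁻¹⁹ J.
Energy delivered: (29.9 W m⁻²)(15.3×10⁻⁴ m²)(2598 s) = 118.9 J.
Photons incident: 118.9 / 5.228×10⁻¹⁹ = 2.274×10²⁰, i.e. 2.274×10²⁰/6.022×10²³ = 3.776×10⁻⁴ mol.
Product formed: 0.056 × 3.776×10⁻⁴ = 2.115×10⁻⁵ mol.
Rate: 2.115×10⁻⁵ mol / (2598 s × 0.11 L) = 7.4×10⁻⁸ M s⁻¹.

7.4×10⁻⁸ M s⁻¹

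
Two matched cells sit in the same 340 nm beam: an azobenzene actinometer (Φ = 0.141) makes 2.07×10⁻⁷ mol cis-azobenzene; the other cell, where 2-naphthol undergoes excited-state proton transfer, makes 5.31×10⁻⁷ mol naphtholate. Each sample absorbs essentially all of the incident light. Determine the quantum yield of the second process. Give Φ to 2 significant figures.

Photons absorbed by the actinometer: 2.07×10⁻⁷ / 0.141 = 1.468×10⁻⁶ mol.
Φ(unknown) = 5.31×10⁻⁷ / 1.468×10⁻⁶ = 0.36.

Φ = 0.36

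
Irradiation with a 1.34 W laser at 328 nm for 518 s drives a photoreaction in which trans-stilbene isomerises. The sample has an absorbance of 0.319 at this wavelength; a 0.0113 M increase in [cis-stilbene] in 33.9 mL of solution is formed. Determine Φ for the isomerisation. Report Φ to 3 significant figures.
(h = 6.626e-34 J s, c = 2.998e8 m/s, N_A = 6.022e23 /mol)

Φ = 0.387

Product: (0.0113 M)(0.0339 L) = 3.831e-4 mol.
Photon energy at 328 nm: hc/λ = (6.626e-34)(2.998e8)/(328e-9) = 6.056e-19 J.
Energy delivered: (1.34 W)(518 s) = 694.1 J.
Photons incident: 694.1 / 6.056e-19 = 1.146e21, i.e. 1.146e21/6.022e23 = 0.001903 mol.
Fraction absorbed: 1 − 10^(−0.319) = 0.5203.
Photons absorbed: 0.5203 × 0.001903 = 9.901e-4 mol.
Φ = 3.831e-4 mol / 9.901e-4 mol photons = 0.387.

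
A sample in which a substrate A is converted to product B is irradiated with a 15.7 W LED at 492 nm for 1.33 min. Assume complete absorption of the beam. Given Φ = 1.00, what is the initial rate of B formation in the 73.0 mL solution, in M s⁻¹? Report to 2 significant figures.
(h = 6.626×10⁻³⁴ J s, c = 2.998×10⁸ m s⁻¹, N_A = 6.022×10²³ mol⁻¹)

Photon energy at 492 nm: hc/λ = (6.626×10⁻³⁴)(2.998×10⁸)/(492×10⁻⁹) = 4.038×10⁻¹⁹ J.
Energy delivered: (15.7 W)(79.8 s) = 1253 J.
Photons incident: 1253 / 4.038×10⁻¹⁹ = 3.103×10²¹, i.e. 3.103×10²¹/6.022×10²³ = 0.005153 mol.
Product formed: 1.00 × 0.005153 = 0.005153 mol.
Rate: 0.005153 mol / (79.8 s × 0.073 L) = 8.8×10⁻⁴ M s⁻¹.

8.8×10⁻⁴ M s⁻¹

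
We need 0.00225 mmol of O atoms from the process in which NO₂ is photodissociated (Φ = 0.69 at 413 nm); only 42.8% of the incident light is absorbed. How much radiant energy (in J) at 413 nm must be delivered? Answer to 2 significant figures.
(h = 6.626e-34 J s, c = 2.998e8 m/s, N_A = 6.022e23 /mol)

Product: 0.00225 mmol = 2.25e-6 mol.
Photons that must be absorbed: 2.25e-6 / 0.69 = 3.261e-6 mol.
Incident photons needed: 3.261e-6 / 0.428 = 7.619e-6 mol.
Photon energy: hc/λ = 4.810e-19 J; per mole, 2.897e5 J mol⁻¹.
Energy required: 7.619e-6 × 2.897e5 = 2.2 J.

2.2 J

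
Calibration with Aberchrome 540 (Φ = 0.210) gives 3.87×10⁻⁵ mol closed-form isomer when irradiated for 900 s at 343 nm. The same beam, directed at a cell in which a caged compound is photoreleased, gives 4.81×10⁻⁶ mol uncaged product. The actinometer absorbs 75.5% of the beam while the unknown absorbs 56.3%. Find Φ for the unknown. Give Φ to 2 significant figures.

Φ = 0.035

Photons absorbed by the actinometer: 3.87×10⁻⁵ / 0.210 = 1.843×10⁻⁴ mol.
Incident flux: 1.843×10⁻⁴ / 0.755 = 2.441×10⁻⁴ einstein.
Absorbed by unknown: 0.563 × 2.441×10⁻⁴ = 1.374×10⁻⁴ mol.
Φ(unknown) = 4.81×10⁻⁶ / 1.374×10⁻⁴ = 0.035.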